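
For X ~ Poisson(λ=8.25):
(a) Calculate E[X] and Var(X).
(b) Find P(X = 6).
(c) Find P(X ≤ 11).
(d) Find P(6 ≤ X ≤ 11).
(a) E[X] = 8.2500, Var(X) = 8.2500
(b) P(X = 6) = 0.114409
(c) P(X ≤ 11) = 0.869189
(d) P(6 ≤ X ≤ 11) = 0.699797

We have X ~ Poisson(λ=8.25).

(a) Moments:
E[X] = 8.2500
Var(X) = 8.2500
σ = √Var(X) = 2.8723

(b) Point probability using PMF:
P(X = 6) = 0.114409

(c) Cumulative probability using CDF:
P(X ≤ 11) = F(11) = 0.869189

(d) Range probability:
P(6 ≤ X ≤ 11) = P(X ≤ 11) - P(X ≤ 5)
                   = F(11) - F(5)
                   = 0.869189 - 0.169393
                   = 0.699797

This means approximately 70.0% of outcomes fall in the interval [6, 11].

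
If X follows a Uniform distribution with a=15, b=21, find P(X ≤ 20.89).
0.981667

We have X ~ Uniform(a=15, b=21).

The CDF gives us P(X ≤ k).

Using the CDF:
P(X ≤ 20.89) = 0.981667

This means there's approximately a 98.2% chance that X is at most 20.89.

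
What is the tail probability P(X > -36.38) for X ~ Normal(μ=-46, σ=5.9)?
0.051497

We have X ~ Normal(μ=-46, σ=5.9).

P(X > -36.38) = 1 - P(X ≤ -36.38)
                = 1 - F(-36.38)
                = 1 - 0.948503
                = 0.051497

So there's approximately a 5.1% chance that X exceeds -36.38.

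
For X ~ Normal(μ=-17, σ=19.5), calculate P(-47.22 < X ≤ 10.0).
0.856313

We have X ~ Normal(μ=-17, σ=19.5).

To find P(-47.22 < X ≤ 10.0), we use:
P(-47.22 < X ≤ 10.0) = P(X ≤ 10.0) - P(X ≤ -47.22)
                 = F(10.0) - F(-47.22)
                 = 0.916915 - 0.060602
                 = 0.856313

So there's approximately a 85.6% chance that X falls in this range.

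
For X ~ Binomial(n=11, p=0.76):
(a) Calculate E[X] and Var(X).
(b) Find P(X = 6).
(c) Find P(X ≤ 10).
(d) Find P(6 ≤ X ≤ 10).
(a) E[X] = 8.3600, Var(X) = 2.0064
(b) P(X = 6) = 0.070889
(c) P(X ≤ 10) = 0.951140
(d) P(6 ≤ X ≤ 10) = 0.922818

We have X ~ Binomial(n=11, p=0.76).

(a) Moments:
E[X] = 8.3600
Var(X) = 2.0064
σ = √Var(X) = 1.4165

(b) Point probability using PMF:
P(X = 6) = 0.070889

(c) Cumulative probability using CDF:
P(X ≤ 10) = F(10) = 0.951140

(d) Range probability:
P(6 ≤ X ≤ 10) = P(X ≤ 10) - P(X ≤ 5)
                   = F(10) - F(5)
                   = 0.951140 - 0.028322
                   = 0.922818

This means approximately 92.3% of outcomes fall in the interval [6, 10].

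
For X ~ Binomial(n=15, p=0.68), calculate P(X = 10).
0.213007

We have X ~ Binomial(n=15, p=0.68).

For a Binomial distribution, the PMF gives us the probability of each outcome.

Using the PMF formula:
P(X = 10) = 0.213007

Rounded to 4 decimal places: 0.2130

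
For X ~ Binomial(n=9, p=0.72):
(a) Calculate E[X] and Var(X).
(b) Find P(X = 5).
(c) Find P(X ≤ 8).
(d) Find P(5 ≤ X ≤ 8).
(a) E[X] = 6.4800, Var(X) = 1.8144
(b) P(X = 5) = 0.149853
(c) P(X ≤ 8) = 0.948001
(d) P(5 ≤ X ≤ 8) = 0.871843

We have X ~ Binomial(n=9, p=0.72).

(a) Moments:
E[X] = 6.4800
Var(X) = 1.8144
σ = √Var(X) = 1.3470

(b) Point probability using PMF:
P(X = 5) = 0.149853

(c) Cumulative probability using CDF:
P(X ≤ 8) = F(8) = 0.948001

(d) Range probability:
P(5 ≤ X ≤ 8) = P(X ≤ 8) - P(X ≤ 4)
                   = F(8) - F(4)
                   = 0.948001 - 0.076158
                   = 0.871843

This means approximately 87.2% of outcomes fall in the interval [5, 8].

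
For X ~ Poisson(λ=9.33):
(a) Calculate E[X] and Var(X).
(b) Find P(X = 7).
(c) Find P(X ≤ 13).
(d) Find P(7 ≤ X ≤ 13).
(a) E[X] = 9.3300, Var(X) = 9.3300
(b) P(X = 7) = 0.108336
(c) P(X ≤ 13) = 0.908297
(d) P(7 ≤ X ≤ 13) = 0.729945

We have X ~ Poisson(λ=9.33).

(a) Moments:
E[X] = 9.3300
Var(X) = 9.3300
σ = √Var(X) = 3.0545

(b) Point probability using PMF:
P(X = 7) = 0.108336

(c) Cumulative probability using CDF:
P(X ≤ 13) = F(13) = 0.908297

(d) Range probability:
P(7 ≤ X ≤ 13) = P(X ≤ 13) - P(X ≤ 6)
                   = F(13) - F(6)
                   = 0.908297 - 0.178352
                   = 0.729945

This means approximately 73.0% of outcomes fall in the interval [7, 13].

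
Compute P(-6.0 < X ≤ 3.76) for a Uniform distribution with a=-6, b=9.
0.650667

We have X ~ Uniform(a=-6, b=9).

To find P(-6.0 < X ≤ 3.76), we use:
P(-6.0 < X ≤ 3.76) = P(X ≤ 3.76) - P(X ≤ -6.0)
                 = F(3.76) - F(-6.0)
                 = 0.650667 - 0.000000
                 = 0.650667

So there's approximately a 65.1% chance that X falls in this range.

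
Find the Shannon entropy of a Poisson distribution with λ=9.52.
2.5363 nats

We have X ~ Poisson(λ=9.52).

The Shannon entropy measures the uncertainty or information content of the distribution.

For a Poisson distribution with λ=9.52:
H(X) = 2.5363 nats

(In bits, this would be 3.6592 bits.)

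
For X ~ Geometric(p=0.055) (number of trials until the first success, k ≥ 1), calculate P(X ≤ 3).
0.156091

We have X ~ Geometric(p=0.055) (number of trials until the first success, k ≥ 1).

The CDF gives us P(X ≤ k).

Using the CDF:
P(X ≤ 3) = 0.156091

This means there's approximately a 15.6% chance that X is at most 3.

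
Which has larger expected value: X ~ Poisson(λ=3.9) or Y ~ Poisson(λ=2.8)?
X has larger mean (3.9000 > 2.8000)

Compute the expected value for each distribution:

X ~ Poisson(λ=3.9):
E[X] = 3.9000

Y ~ Poisson(λ=2.8):
E[Y] = 2.8000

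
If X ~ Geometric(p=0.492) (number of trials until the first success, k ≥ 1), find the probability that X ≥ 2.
0.508000

We have X ~ Geometric(p=0.492) (number of trials until the first success, k ≥ 1).

For discrete distributions, P(X ≥ 2) = 1 - P(X ≤ 1).

P(X ≤ 1) = 0.492000
P(X ≥ 2) = 1 - 0.492000 = 0.508000

So there's approximately a 50.8% chance that X is at least 2.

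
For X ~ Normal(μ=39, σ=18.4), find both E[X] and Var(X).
E[X] = 39.0000, Var(X) = 338.5600

We have X ~ Normal(μ=39, σ=18.4).

For a Normal distribution with μ=39, σ=18.4:

Expected value:
E[X] = 39.0000

Variance:
Var(X) = 338.5600

Standard deviation:
σ = √Var(X) = 18.4000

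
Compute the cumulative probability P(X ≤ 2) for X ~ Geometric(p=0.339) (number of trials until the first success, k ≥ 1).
0.563079

We have X ~ Geometric(p=0.339) (number of trials until the first success, k ≥ 1).

The CDF gives us P(X ≤ k).

Using the CDF:
P(X ≤ 2) = 0.563079

This means there's approximately a 56.3% chance that X is at most 2.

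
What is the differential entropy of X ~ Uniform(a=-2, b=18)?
2.9957 nats

We have X ~ Uniform(a=-2, b=18).

The differential entropy measures the uncertainty or information content of the distribution.

For a Uniform distribution with a=-2, b=18:
h(X) = 2.9957 nats

(In bits, this would be 4.3219 bits.)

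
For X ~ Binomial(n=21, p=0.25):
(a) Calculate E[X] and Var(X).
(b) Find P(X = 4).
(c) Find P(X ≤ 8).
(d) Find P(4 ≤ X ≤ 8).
(a) E[X] = 5.2500, Var(X) = 3.9375
(b) P(X = 4) = 0.175738
(c) P(X ≤ 8) = 0.943853
(d) P(4 ≤ X ≤ 8) = 0.752171

We have X ~ Binomial(n=21, p=0.25).

(a) Moments:
E[X] = 5.2500
Var(X) = 3.9375
σ = √Var(X) = 1.9843

(b) Point probability using PMF:
P(X = 4) = 0.175738

(c) Cumulative probability using CDF:
P(X ≤ 8) = F(8) = 0.943853

(d) Range probability:
P(4 ≤ X ≤ 8) = P(X ≤ 8) - P(X ≤ 3)
                   = F(8) - F(3)
                   = 0.943853 - 0.191682
                   = 0.752171

This means approximately 75.2% of outcomes fall in the interval [4, 8].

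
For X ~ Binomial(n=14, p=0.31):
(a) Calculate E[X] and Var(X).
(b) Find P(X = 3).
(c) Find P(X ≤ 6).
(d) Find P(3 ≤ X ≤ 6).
(a) E[X] = 4.3400, Var(X) = 2.9946
(b) P(X = 3) = 0.183032
(c) P(X ≤ 6) = 0.891570
(d) P(3 ≤ X ≤ 6) = 0.749301

We have X ~ Binomial(n=14, p=0.31).

(a) Moments:
E[X] = 4.3400
Var(X) = 2.9946
σ = √Var(X) = 1.7305

(b) Point probability using PMF:
P(X = 3) = 0.183032

(c) Cumulative probability using CDF:
P(X ≤ 6) = F(6) = 0.891570

(d) Range probability:
P(3 ≤ X ≤ 6) = P(X ≤ 6) - P(X ≤ 2)
                   = F(6) - F(2)
                   = 0.891570 - 0.142269
                   = 0.749301

This means approximately 74.9% of outcomes fall in the interval [3, 6].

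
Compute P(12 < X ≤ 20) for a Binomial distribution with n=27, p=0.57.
0.848200

We have X ~ Binomial(n=27, p=0.57).

To find P(12 < X ≤ 20), we use:
P(12 < X ≤ 20) = P(X ≤ 20) - P(X ≤ 12)
                 = F(20) - F(12)
                 = 0.979132 - 0.130932
                 = 0.848200

So there's approximately a 84.8% chance that X falls in this range.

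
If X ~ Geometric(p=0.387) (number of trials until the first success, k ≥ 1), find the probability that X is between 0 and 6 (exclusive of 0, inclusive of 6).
0.946941

We have X ~ Geometric(p=0.387) (number of trials until the first success, k ≥ 1).

To find P(0 < X ≤ 6), we use:
P(0 < X ≤ 6) = P(X ≤ 6) - P(X ≤ 0)
                 = F(6) - F(0)
                 = 0.946941 - 0.000000
                 = 0.946941

So there's approximately a 94.7% chance that X falls in this range.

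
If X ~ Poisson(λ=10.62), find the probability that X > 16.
0.043163

We have X ~ Poisson(λ=10.62).

P(X > 16) = 1 - P(X ≤ 16)
                = 1 - F(16)
                = 1 - 0.956837
                = 0.043163

So there's approximately a 4.3% chance that X exceeds 16.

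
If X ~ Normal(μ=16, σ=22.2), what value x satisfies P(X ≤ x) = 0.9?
44.4504

We have X ~ Normal(μ=16, σ=22.2).

We want to find x such that P(X ≤ x) = 0.9.

This is the 90th percentile, which means 90% of values fall below this point.

Using the inverse CDF (quantile function):
x = F⁻¹(0.9) = 44.4504

Verification: P(X ≤ 44.4504) = 0.9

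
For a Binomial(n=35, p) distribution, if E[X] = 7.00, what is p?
p = 0.2

For a Binomial(n, p) distribution:
E[X] = n × p

Given n = 35 and E[X] = 7.00:
7.00 = 35 × p
p = 7.00 / 35 = 0.2

Verification: Binomial(35, 0.2) has E[X] = 7.00 ✓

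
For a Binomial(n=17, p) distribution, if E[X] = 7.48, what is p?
p = 0.44

For a Binomial(n, p) distribution:
E[X] = n × p

Given n = 17 and E[X] = 7.48:
7.48 = 17 × p
p = 7.48 / 17 = 0.44

Verification: Binomial(17, 0.44) has E[X] = 7.48 ✓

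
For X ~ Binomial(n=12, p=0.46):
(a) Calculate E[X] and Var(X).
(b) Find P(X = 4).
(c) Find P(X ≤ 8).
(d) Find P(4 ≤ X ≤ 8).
(a) E[X] = 5.5200, Var(X) = 2.9808
(b) P(X = 4) = 0.160246
(c) P(X ≤ 8) = 0.958535
(d) P(4 ≤ X ≤ 8) = 0.838585

We have X ~ Binomial(n=12, p=0.46).

(a) Moments:
E[X] = 5.5200
Var(X) = 2.9808
σ = √Var(X) = 1.7265

(b) Point probability using PMF:
P(X = 4) = 0.160246

(c) Cumulative probability using CDF:
P(X ≤ 8) = F(8) = 0.958535

(d) Range probability:
P(4 ≤ X ≤ 8) = P(X ≤ 8) - P(X ≤ 3)
                   = F(8) - F(3)
                   = 0.958535 - 0.119950
                   = 0.838585

This means approximately 83.9% of outcomes fall in the interval [4, 8].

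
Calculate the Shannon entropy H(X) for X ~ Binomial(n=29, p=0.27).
2.2870 nats

We have X ~ Binomial(n=29, p=0.27).

The Shannon entropy measures the uncertainty or information content of the distribution.

For a Binomial distribution with n=29, p=0.27:
H(X) = 2.2870 nats

(In bits, this would be 3.2995 bits.)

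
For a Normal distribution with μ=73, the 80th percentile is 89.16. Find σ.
σ = 19.2010

For X ~ Normal(μ, σ), the p-th percentile satisfies x = μ + z_p × σ,
where z_p = Φ⁻¹(p) is the standard normal quantile.

Step 1: z_{0.8} = Φ⁻¹(0.8) = 0.8416

Step 2: Solve for σ:
89.16 = 73 + 0.8416 × σ
σ = (89.16 - 73) / 0.8416
σ = 16.16 / 0.8416
σ = 19.2010

Verification: μ + z × σ = 73 + 0.8416 × 19.2010 = 89.16 ✓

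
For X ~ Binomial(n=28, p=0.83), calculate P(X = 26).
0.085984

We have X ~ Binomial(n=28, p=0.83).

For a Binomial distribution, the PMF gives us the probability of each outcome.

Using the PMF formula:
P(X = 26) = 0.085984

Rounded to 4 decimal places: 0.0860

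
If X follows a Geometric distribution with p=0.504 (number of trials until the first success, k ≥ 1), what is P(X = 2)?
0.249984

We have X ~ Geometric(p=0.504) (number of trials until the first success, k ≥ 1).

For a Geometric distribution, the PMF gives us the probability of each outcome.

Using the PMF formula:
P(X = 2) = 0.249984

Rounded to 4 decimal places: 0.2500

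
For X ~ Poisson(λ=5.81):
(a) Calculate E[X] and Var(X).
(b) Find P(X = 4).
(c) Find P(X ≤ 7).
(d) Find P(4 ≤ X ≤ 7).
(a) E[X] = 5.8100, Var(X) = 5.8100
(b) P(X = 4) = 0.142312
(c) P(X ≤ 7) = 0.769698
(d) P(4 ≤ X ≤ 7) = 0.600717

We have X ~ Poisson(λ=5.81).

(a) Moments:
E[X] = 5.8100
Var(X) = 5.8100
σ = √Var(X) = 2.4104

(b) Point probability using PMF:
P(X = 4) = 0.142312

(c) Cumulative probability using CDF:
P(X ≤ 7) = F(7) = 0.769698

(d) Range probability:
P(4 ≤ X ≤ 7) = P(X ≤ 7) - P(X ≤ 3)
                   = F(7) - F(3)
                   = 0.769698 - 0.168981
                   = 0.600717

This means approximately 60.1% of outcomes fall in the interval [4, 7].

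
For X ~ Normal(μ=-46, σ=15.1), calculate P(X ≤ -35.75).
0.751370

We have X ~ Normal(μ=-46, σ=15.1).

The CDF gives us P(X ≤ k).

Using the CDF:
P(X ≤ -35.75) = 0.751370

This means there's approximately a 75.1% chance that X is at most -35.75.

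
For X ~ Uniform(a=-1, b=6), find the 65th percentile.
3.5500

We have X ~ Uniform(a=-1, b=6).

We want to find x such that P(X ≤ x) = 0.65.

This is the 65th percentile, which means 65% of values fall below this point.

Using the inverse CDF (quantile function):
x = F⁻¹(0.65) = 3.5500

Verification: P(X ≤ 3.5500) = 0.65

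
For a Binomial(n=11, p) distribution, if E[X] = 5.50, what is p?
p = 0.5

For a Binomial(n, p) distribution:
E[X] = n × p

Given n = 11 and E[X] = 5.50:
5.50 = 11 × p
p = 5.50 / 11 = 0.5

Verification: Binomial(11, 0.5) has E[X] = 5.50 ✓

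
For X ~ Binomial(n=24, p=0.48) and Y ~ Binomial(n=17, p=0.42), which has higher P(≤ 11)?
Y has higher probability (P(Y ≤ 11) = 0.9835 > P(X ≤ 11) = 0.4979)

Compute P(≤ 11) for each distribution:

X ~ Binomial(n=24, p=0.48):
P(X ≤ 11) = 0.4979

Y ~ Binomial(n=17, p=0.42):
P(Y ≤ 11) = 0.9835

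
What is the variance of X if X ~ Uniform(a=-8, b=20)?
65.3333

We have X ~ Uniform(a=-8, b=20).

For a Uniform distribution with a=-8, b=20:
Var(X) = 65.3333

The variance measures the spread of the distribution around the mean.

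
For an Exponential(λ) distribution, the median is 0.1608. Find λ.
λ = 4.3106

For X ~ Exponential(λ), the CDF is F(x) = 1 - e^(-λx).
The median m satisfies F(m) = 0.5:
1 - e^(-λm) = 0.5
e^(-λm) = 0.5
λm = ln(2)
m = ln(2) / λ

Given m = 0.1608:
λ = ln(2) / 0.1608 = 0.693147 / 0.1608 = 4.3106

Verification: ln(2) / 4.3106 = 0.1608 ✓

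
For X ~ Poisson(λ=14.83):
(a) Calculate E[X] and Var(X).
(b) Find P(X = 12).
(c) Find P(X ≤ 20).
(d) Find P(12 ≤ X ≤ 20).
(a) E[X] = 14.8300, Var(X) = 14.8300
(b) P(X = 12) = 0.085658
(c) P(X ≤ 20) = 0.923936
(d) P(12 ≤ X ≤ 20) = 0.727659

We have X ~ Poisson(λ=14.83).

(a) Moments:
E[X] = 14.8300
Var(X) = 14.8300
σ = √Var(X) = 3.8510

(b) Point probability using PMF:
P(X = 12) = 0.085658

(c) Cumulative probability using CDF:
P(X ≤ 20) = F(20) = 0.923936

(d) Range probability:
P(12 ≤ X ≤ 20) = P(X ≤ 20) - P(X ≤ 11)
                   = F(20) - F(11)
                   = 0.923936 - 0.196277
                   = 0.727659

This means approximately 72.8% of outcomes fall in the interval [12, 20].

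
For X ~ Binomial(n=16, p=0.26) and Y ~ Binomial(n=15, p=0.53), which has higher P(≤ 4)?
X has higher probability (P(X ≤ 4) = 0.5940 > P(Y ≤ 4) = 0.0363)

Compute P(≤ 4) for each distribution:

X ~ Binomial(n=16, p=0.26):
P(X ≤ 4) = 0.5940

Y ~ Binomial(n=15, p=0.53):
P(Y ≤ 4) = 0.0363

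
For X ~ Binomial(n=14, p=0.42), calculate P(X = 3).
0.067384

We have X ~ Binomial(n=14, p=0.42).

For a Binomial distribution, the PMF gives us the probability of each outcome.

Using the PMF formula:
P(X = 3) = 0.067384

Rounded to 4 decimal places: 0.0674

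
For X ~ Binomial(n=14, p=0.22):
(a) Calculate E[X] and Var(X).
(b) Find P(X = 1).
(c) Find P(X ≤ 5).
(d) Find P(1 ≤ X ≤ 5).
(a) E[X] = 3.0800, Var(X) = 2.4024
(b) P(X = 1) = 0.121837
(c) P(X ≤ 5) = 0.933795
(d) P(1 ≤ X ≤ 5) = 0.902940

We have X ~ Binomial(n=14, p=0.22).

(a) Moments:
E[X] = 3.0800
Var(X) = 2.4024
σ = √Var(X) = 1.5500

(b) Point probability using PMF:
P(X = 1) = 0.121837

(c) Cumulative probability using CDF:
P(X ≤ 5) = F(5) = 0.933795

(d) Range probability:
P(1 ≤ X ≤ 5) = P(X ≤ 5) - P(X ≤ 0)
                   = F(5) - F(0)
                   = 0.933795 - 0.030855
                   = 0.902940

This means approximately 90.3% of outcomes fall in the interval [1, 5].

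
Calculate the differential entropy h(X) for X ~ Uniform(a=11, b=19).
2.0794 nats

We have X ~ Uniform(a=11, b=19).

The differential entropy measures the uncertainty or information content of the distribution.

For a Uniform distribution with a=11, b=19:
h(X) = 2.0794 nats

(In bits, this would be 3.0000 bits.)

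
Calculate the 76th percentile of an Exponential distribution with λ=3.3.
0.4325

We have X ~ Exponential(λ=3.3).

We want to find x such that P(X ≤ x) = 0.76.

This is the 76th percentile, which means 76% of values fall below this point.

Using the inverse CDF (quantile function):
x = F⁻¹(0.76) = 0.4325

Verification: P(X ≤ 0.4325) = 0.76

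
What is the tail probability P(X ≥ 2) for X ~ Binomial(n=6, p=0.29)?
0.557964

We have X ~ Binomial(n=6, p=0.29).

For discrete distributions, P(X ≥ 2) = 1 - P(X ≤ 1).

P(X ≤ 1) = 0.442036
P(X ≥ 2) = 1 - 0.442036 = 0.557964

So there's approximately a 55.8% chance that X is at least 2.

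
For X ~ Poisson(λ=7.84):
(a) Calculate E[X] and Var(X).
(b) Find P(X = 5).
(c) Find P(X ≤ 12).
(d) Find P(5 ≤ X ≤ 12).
(a) E[X] = 7.8400, Var(X) = 7.8400
(b) P(X = 5) = 0.097170
(c) P(X ≤ 12) = 0.943597
(d) P(5 ≤ X ≤ 12) = 0.834431

We have X ~ Poisson(λ=7.84).

(a) Moments:
E[X] = 7.8400
Var(X) = 7.8400
σ = √Var(X) = 2.8000

(b) Point probability using PMF:
P(X = 5) = 0.097170

(c) Cumulative probability using CDF:
P(X ≤ 12) = F(12) = 0.943597

(d) Range probability:
P(5 ≤ X ≤ 12) = P(X ≤ 12) - P(X ≤ 4)
                   = F(12) - F(4)
                   = 0.943597 - 0.109167
                   = 0.834431

This means approximately 83.4% of outcomes fall in the interval [5, 12].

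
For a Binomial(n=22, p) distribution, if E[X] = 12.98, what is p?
p = 0.59

For a Binomial(n, p) distribution:
E[X] = n × p

Given n = 22 and E[X] = 12.98:
12.98 = 22 × p
p = 12.98 / 22 = 0.59

Verification: Binomial(22, 0.59) has E[X] = 12.98 ✓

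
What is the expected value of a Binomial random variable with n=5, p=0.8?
4.0000

We have X ~ Binomial(n=5, p=0.8).

For a Binomial distribution with n=5, p=0.8:
E[X] = 4.0000

This is the expected (average) value of X.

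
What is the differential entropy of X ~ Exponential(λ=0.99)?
1.0101 nats

We have X ~ Exponential(λ=0.99).

The differential entropy measures the uncertainty or information content of the distribution.

For an Exponential distribution with λ=0.99:
h(X) = 1.0101 nats

(In bits, this would be 1.4572 bits.)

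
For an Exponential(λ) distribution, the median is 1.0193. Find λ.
λ = 0.6800

For X ~ Exponential(λ), the CDF is F(x) = 1 - e^(-λx).
The median m satisfies F(m) = 0.5:
1 - e^(-λm) = 0.5
e^(-λm) = 0.5
λm = ln(2)
m = ln(2) / λ

Given m = 1.0193:
λ = ln(2) / 1.0193 = 0.693147 / 1.0193 = 0.6800

Verification: ln(2) / 0.6800 = 1.0193 ✓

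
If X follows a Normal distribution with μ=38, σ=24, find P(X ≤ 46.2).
0.633699

We have X ~ Normal(μ=38, σ=24).

The CDF gives us P(X ≤ k).

Using the CDF:
P(X ≤ 46.2) = 0.633699

This means there's approximately a 63.4% chance that X is at most 46.2.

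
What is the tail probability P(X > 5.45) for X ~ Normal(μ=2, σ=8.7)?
0.345849

We have X ~ Normal(μ=2, σ=8.7).

P(X > 5.45) = 1 - P(X ≤ 5.45)
                = 1 - F(5.45)
                = 1 - 0.654151
                = 0.345849

So there's approximately a 34.6% chance that X exceeds 5.45.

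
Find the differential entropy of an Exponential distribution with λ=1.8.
0.4122 nats

We have X ~ Exponential(λ=1.8).

The differential entropy measures the uncertainty or information content of the distribution.

For an Exponential distribution with λ=1.8:
h(X) = 0.4122 nats

(In bits, this would be 0.5947 bits.)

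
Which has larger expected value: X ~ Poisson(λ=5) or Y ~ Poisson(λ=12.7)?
Y has larger mean (12.7000 > 5.0000)

Compute the expected value for each distribution:

X ~ Poisson(λ=5):
E[X] = 5.0000

Y ~ Poisson(λ=12.7):
E[Y] = 12.7000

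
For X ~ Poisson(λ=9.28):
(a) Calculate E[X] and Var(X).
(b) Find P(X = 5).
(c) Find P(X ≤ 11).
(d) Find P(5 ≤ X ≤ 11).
(a) E[X] = 9.2800, Var(X) = 9.2800
(b) P(X = 5) = 0.053494
(c) P(X ≤ 11) = 0.775029
(d) P(5 ≤ X ≤ 11) = 0.728809

We have X ~ Poisson(λ=9.28).

(a) Moments:
E[X] = 9.2800
Var(X) = 9.2800
σ = √Var(X) = 3.0463

(b) Point probability using PMF:
P(X = 5) = 0.053494

(c) Cumulative probability using CDF:
P(X ≤ 11) = F(11) = 0.775029

(d) Range probability:
P(5 ≤ X ≤ 11) = P(X ≤ 11) - P(X ≤ 4)
                   = F(11) - F(4)
                   = 0.775029 - 0.046221
                   = 0.728809

This means approximately 72.9% of outcomes fall in the interval [5, 11].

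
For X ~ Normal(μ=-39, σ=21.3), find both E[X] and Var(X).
E[X] = -39.0000, Var(X) = 453.6900

We have X ~ Normal(μ=-39, σ=21.3).

For a Normal distribution with μ=-39, σ=21.3:

Expected value:
E[X] = -39.0000

Variance:
Var(X) = 453.6900

Standard deviation:
σ = √Var(X) = 21.3000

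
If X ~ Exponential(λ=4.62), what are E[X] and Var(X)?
E[X] = 0.2165, Var(X) = 0.0469

We have X ~ Exponential(λ=4.62).

For an Exponential distribution with λ=4.62:

Expected value:
E[X] = 0.2165

Variance:
Var(X) = 0.0469

Standard deviation:
σ = √Var(X) = 0.2165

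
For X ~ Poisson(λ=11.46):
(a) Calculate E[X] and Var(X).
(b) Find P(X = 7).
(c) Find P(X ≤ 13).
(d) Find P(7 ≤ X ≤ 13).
(a) E[X] = 11.4600, Var(X) = 11.4600
(b) P(X = 7) = 0.054306
(c) P(X ≤ 13) = 0.737034
(d) P(7 ≤ X ≤ 13) = 0.675450

We have X ~ Poisson(λ=11.46).

(a) Moments:
E[X] = 11.4600
Var(X) = 11.4600
σ = √Var(X) = 3.3853

(b) Point probability using PMF:
P(X = 7) = 0.054306

(c) Cumulative probability using CDF:
P(X ≤ 13) = F(13) = 0.737034

(d) Range probability:
P(7 ≤ X ≤ 13) = P(X ≤ 13) - P(X ≤ 6)
                   = F(13) - F(6)
                   = 0.737034 - 0.061584
                   = 0.675450

This means approximately 67.5% of outcomes fall in the interval [7, 13].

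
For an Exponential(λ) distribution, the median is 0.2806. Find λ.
λ = 2.4702

For X ~ Exponential(λ), the CDF is F(x) = 1 - e^(-λx).
The median m satisfies F(m) = 0.5:
1 - e^(-λm) = 0.5
e^(-λm) = 0.5
λm = ln(2)
m = ln(2) / λ

Given m = 0.2806:
λ = ln(2) / 0.2806 = 0.693147 / 0.2806 = 2.4702

Verification: ln(2) / 2.4702 = 0.2806 ✓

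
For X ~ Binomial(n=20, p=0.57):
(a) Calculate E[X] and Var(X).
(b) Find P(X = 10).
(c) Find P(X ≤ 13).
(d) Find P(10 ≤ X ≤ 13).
(a) E[X] = 11.4000, Var(X) = 4.9020
(b) P(X = 10) = 0.144555
(c) P(X ≤ 13) = 0.828106
(d) P(10 ≤ X ≤ 13) = 0.633215

We have X ~ Binomial(n=20, p=0.57).

(a) Moments:
E[X] = 11.4000
Var(X) = 4.9020
σ = √Var(X) = 2.2140

(b) Point probability using PMF:
P(X = 10) = 0.144555

(c) Cumulative probability using CDF:
P(X ≤ 13) = F(13) = 0.828106

(d) Range probability:
P(10 ≤ X ≤ 13) = P(X ≤ 13) - P(X ≤ 9)
                   = F(13) - F(9)
                   = 0.828106 - 0.194891
                   = 0.633215

This means approximately 63.3% of outcomes fall in the interval [10, 13].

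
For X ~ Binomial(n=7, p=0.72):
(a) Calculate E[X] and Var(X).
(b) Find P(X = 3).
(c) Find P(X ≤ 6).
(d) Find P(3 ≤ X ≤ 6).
(a) E[X] = 5.0400, Var(X) = 1.4112
(b) P(X = 3) = 0.080297
(c) P(X ≤ 6) = 0.899694
(d) P(3 ≤ X ≤ 6) = 0.878394

We have X ~ Binomial(n=7, p=0.72).

(a) Moments:
E[X] = 5.0400
Var(X) = 1.4112
σ = √Var(X) = 1.1879

(b) Point probability using PMF:
P(X = 3) = 0.080297

(c) Cumulative probability using CDF:
P(X ≤ 6) = F(6) = 0.899694

(d) Range probability:
P(3 ≤ X ≤ 6) = P(X ≤ 6) - P(X ≤ 2)
                   = F(6) - F(2)
                   = 0.899694 - 0.021300
                   = 0.878394

This means approximately 87.8% of outcomes fall in the interval [3, 6].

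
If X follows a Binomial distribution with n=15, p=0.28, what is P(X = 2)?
0.115034

We have X ~ Binomial(n=15, p=0.28).

For a Binomial distribution, the PMF gives us the probability of each outcome.

Using the PMF formula:
P(X = 2) = 0.115034

Rounded to 4 decimal places: 0.1150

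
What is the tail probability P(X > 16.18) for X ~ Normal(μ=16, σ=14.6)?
0.495082

We have X ~ Normal(μ=16, σ=14.6).

P(X > 16.18) = 1 - P(X ≤ 16.18)
                = 1 - F(16.18)
                = 1 - 0.504918
                = 0.495082

So there's approximately a 49.5% chance that X exceeds 16.18.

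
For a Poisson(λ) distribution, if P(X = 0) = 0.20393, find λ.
λ = 1.5900

For a Poisson(λ) distribution, the PMF at 0 is:
P(X = 0) = λ^0 e^(-λ) / 0! = e^(-λ)

Given P(X = 0) = 0.20393:
e^(-λ) = 0.20393
-λ = ln(0.20393)
λ = -ln(0.20393) = 1.5900

Verification: e^(-1.5900) = 0.20393 ✓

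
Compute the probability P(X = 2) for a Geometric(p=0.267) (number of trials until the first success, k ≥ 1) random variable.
0.195711

We have X ~ Geometric(p=0.267) (number of trials until the first success, k ≥ 1).

For a Geometric distribution, the PMF gives us the probability of each outcome.

Using the PMF formula:
P(X = 2) = 0.195711

Rounded to 4 decimal places: 0.1957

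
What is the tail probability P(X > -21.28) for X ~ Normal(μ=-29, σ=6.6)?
0.121061

We have X ~ Normal(μ=-29, σ=6.6).

P(X > -21.28) = 1 - P(X ≤ -21.28)
                = 1 - F(-21.28)
                = 1 - 0.878939
                = 0.121061

So there's approximately a 12.1% chance that X exceeds -21.28.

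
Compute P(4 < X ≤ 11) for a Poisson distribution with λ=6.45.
0.738423

We have X ~ Poisson(λ=6.45).

To find P(4 < X ≤ 11), we use:
P(4 < X ≤ 11) = P(X ≤ 11) - P(X ≤ 4)
                 = F(11) - F(4)
                 = 0.967740 - 0.229317
                 = 0.738423

So there's approximately a 73.8% chance that X falls in this range.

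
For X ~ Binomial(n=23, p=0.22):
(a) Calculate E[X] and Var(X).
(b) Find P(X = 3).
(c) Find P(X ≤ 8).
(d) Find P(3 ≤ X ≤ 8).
(a) E[X] = 5.0600, Var(X) = 3.9468
(b) P(X = 3) = 0.131032
(c) P(X ≤ 8) = 0.952068
(d) P(3 ≤ X ≤ 8) = 0.861012

We have X ~ Binomial(n=23, p=0.22).

(a) Moments:
E[X] = 5.0600
Var(X) = 3.9468
σ = √Var(X) = 1.9867

(b) Point probability using PMF:
P(X = 3) = 0.131032

(c) Cumulative probability using CDF:
P(X ≤ 8) = F(8) = 0.952068

(d) Range probability:
P(3 ≤ X ≤ 8) = P(X ≤ 8) - P(X ≤ 2)
                   = F(8) - F(2)
                   = 0.952068 - 0.091056
                   = 0.861012

This means approximately 86.1% of outcomes fall in the interval [3, 8].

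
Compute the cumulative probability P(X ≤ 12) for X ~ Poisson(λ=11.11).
0.676601

We have X ~ Poisson(λ=11.11).

The CDF gives us P(X ≤ k).

Using the CDF:
P(X ≤ 12) = 0.676601

This means there's approximately a 67.7% chance that X is at most 12.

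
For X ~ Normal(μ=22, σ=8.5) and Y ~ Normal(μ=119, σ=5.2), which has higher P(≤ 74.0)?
X has higher probability (P(X ≤ 74.0) = 1.0000 > P(Y ≤ 74.0) = 0.0000)

Compute P(≤ 74.0) for each distribution:

X ~ Normal(μ=22, σ=8.5):
P(X ≤ 74.0) = 1.0000

Y ~ Normal(μ=119, σ=5.2):
P(Y ≤ 74.0) = 0.0000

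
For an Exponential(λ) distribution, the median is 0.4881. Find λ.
λ = 1.4201

For X ~ Exponential(λ), the CDF is F(x) = 1 - e^(-λx).
The median m satisfies F(m) = 0.5:
1 - e^(-λm) = 0.5
e^(-λm) = 0.5
λm = ln(2)
m = ln(2) / λ

Given m = 0.4881:
λ = ln(2) / 0.4881 = 0.693147 / 0.4881 = 1.4201

Verification: ln(2) / 1.4201 = 0.4881 ✓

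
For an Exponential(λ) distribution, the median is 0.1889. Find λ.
λ = 3.6694

For X ~ Exponential(λ), the CDF is F(x) = 1 - e^(-λx).
The median m satisfies F(m) = 0.5:
1 - e^(-λm) = 0.5
e^(-λm) = 0.5
λm = ln(2)
m = ln(2) / λ

Given m = 0.1889:
λ = ln(2) / 0.1889 = 0.693147 / 0.1889 = 3.6694

Verification: ln(2) / 3.6694 = 0.1889 ✓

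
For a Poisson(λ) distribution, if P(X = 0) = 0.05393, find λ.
λ = 2.9201

For a Poisson(λ) distribution, the PMF at 0 is:
P(X = 0) = λ^0 e^(-λ) / 0! = e^(-λ)

Given P(X = 0) = 0.05393:
e^(-λ) = 0.05393
-λ = ln(0.05393)
λ = -ln(0.05393) = 2.9201

Verification: e^(-2.9201) = 0.05393 ✓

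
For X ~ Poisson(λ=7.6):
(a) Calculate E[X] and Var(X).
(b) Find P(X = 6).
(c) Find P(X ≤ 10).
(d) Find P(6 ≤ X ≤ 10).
(a) E[X] = 7.6000, Var(X) = 7.6000
(b) P(X = 6) = 0.133940
(c) P(X ≤ 10) = 0.853513
(d) P(6 ≤ X ≤ 10) = 0.622832

We have X ~ Poisson(λ=7.6).

(a) Moments:
E[X] = 7.6000
Var(X) = 7.6000
σ = √Var(X) = 2.7568

(b) Point probability using PMF:
P(X = 6) = 0.133940

(c) Cumulative probability using CDF:
P(X ≤ 10) = F(10) = 0.853513

(d) Range probability:
P(6 ≤ X ≤ 10) = P(X ≤ 10) - P(X ≤ 5)
                   = F(10) - F(5)
                   = 0.853513 - 0.230681
                   = 0.622832

This means approximately 62.3% of outcomes fall in the interval [6, 10].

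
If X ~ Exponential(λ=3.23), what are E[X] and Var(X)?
E[X] = 0.3096, Var(X) = 0.0959

We have X ~ Exponential(λ=3.23).

For an Exponential distribution with λ=3.23:

Expected value:
E[X] = 0.3096

Variance:
Var(X) = 0.0959

Standard deviation:
σ = √Var(X) = 0.3096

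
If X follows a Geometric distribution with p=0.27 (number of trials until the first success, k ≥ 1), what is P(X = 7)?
0.040860

We have X ~ Geometric(p=0.27) (number of trials until the first success, k ≥ 1).

For a Geometric distribution, the PMF gives us the probability of each outcome.

Using the PMF formula:
P(X = 7) = 0.040860

Rounded to 4 decimal places: 0.0409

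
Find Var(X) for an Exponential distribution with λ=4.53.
0.0487

We have X ~ Exponential(λ=4.53).

For an Exponential distribution with λ=4.53:
Var(X) = 0.0487

The variance measures the spread of the distribution around the mean.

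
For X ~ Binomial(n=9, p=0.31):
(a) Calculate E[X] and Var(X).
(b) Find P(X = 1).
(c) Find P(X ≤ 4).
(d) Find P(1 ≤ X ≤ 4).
(a) E[X] = 2.7900, Var(X) = 1.9251
(b) P(X = 1) = 0.143350
(c) P(X ≤ 4) = 0.888471
(d) P(1 ≤ X ≤ 4) = 0.853019

We have X ~ Binomial(n=9, p=0.31).

(a) Moments:
E[X] = 2.7900
Var(X) = 1.9251
σ = √Var(X) = 1.3875

(b) Point probability using PMF:
P(X = 1) = 0.143350

(c) Cumulative probability using CDF:
P(X ≤ 4) = F(4) = 0.888471

(d) Range probability:
P(1 ≤ X ≤ 4) = P(X ≤ 4) - P(X ≤ 0)
                   = F(4) - F(0)
                   = 0.888471 - 0.035452
                   = 0.853019

This means approximately 85.3% of outcomes fall in the interval [1, 4].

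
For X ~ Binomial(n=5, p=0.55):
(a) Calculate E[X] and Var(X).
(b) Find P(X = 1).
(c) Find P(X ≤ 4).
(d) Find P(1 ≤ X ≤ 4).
(a) E[X] = 2.7500, Var(X) = 1.2375
(b) P(X = 1) = 0.112767
(c) P(X ≤ 4) = 0.949672
(d) P(1 ≤ X ≤ 4) = 0.931219

We have X ~ Binomial(n=5, p=0.55).

(a) Moments:
E[X] = 2.7500
Var(X) = 1.2375
σ = √Var(X) = 1.1124

(b) Point probability using PMF:
P(X = 1) = 0.112767

(c) Cumulative probability using CDF:
P(X ≤ 4) = F(4) = 0.949672

(d) Range probability:
P(1 ≤ X ≤ 4) = P(X ≤ 4) - P(X ≤ 0)
                   = F(4) - F(0)
                   = 0.949672 - 0.018453
                   = 0.931219

This means approximately 93.1% of outcomes fall in the interval [1, 4].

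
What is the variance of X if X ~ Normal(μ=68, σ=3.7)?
13.6900

We have X ~ Normal(μ=68, σ=3.7).

For a Normal distribution with μ=68, σ=3.7:
Var(X) = 13.6900

The variance measures the spread of the distribution around the mean.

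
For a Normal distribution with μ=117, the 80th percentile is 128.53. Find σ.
σ = 13.6997

For X ~ Normal(μ, σ), the p-th percentile satisfies x = μ + z_p × σ,
where z_p = Φ⁻¹(p) is the standard normal quantile.

Step 1: z_{0.8} = Φ⁻¹(0.8) = 0.8416

Step 2: Solve for σ:
128.53 = 117 + 0.8416 × σ
σ = (128.53 - 117) / 0.8416
σ = 11.53 / 0.8416
σ = 13.6997

Verification: μ + z × σ = 117 + 0.8416 × 13.6997 = 128.53 ✓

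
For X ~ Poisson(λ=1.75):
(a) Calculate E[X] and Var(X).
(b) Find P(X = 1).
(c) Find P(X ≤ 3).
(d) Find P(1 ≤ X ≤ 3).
(a) E[X] = 1.7500, Var(X) = 1.7500
(b) P(X = 1) = 0.304104
(c) P(X ≤ 3) = 0.899190
(d) P(1 ≤ X ≤ 3) = 0.725416

We have X ~ Poisson(λ=1.75).

(a) Moments:
E[X] = 1.7500
Var(X) = 1.7500
σ = √Var(X) = 1.3229

(b) Point probability using PMF:
P(X = 1) = 0.304104

(c) Cumulative probability using CDF:
P(X ≤ 3) = F(3) = 0.899190

(d) Range probability:
P(1 ≤ X ≤ 3) = P(X ≤ 3) - P(X ≤ 0)
                   = F(3) - F(0)
                   = 0.899190 - 0.173774
                   = 0.725416

This means approximately 72.5% of outcomes fall in the interval [1, 3].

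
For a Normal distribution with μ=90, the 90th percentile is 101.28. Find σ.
σ = 8.8018

For X ~ Normal(μ, σ), the p-th percentile satisfies x = μ + z_p × σ,
where z_p = Φ⁻¹(p) is the standard normal quantile.

Step 1: z_{0.9} = Φ⁻¹(0.9) = 1.2816

Step 2: Solve for σ:
101.28 = 90 + 1.2816 × σ
σ = (101.28 - 90) / 1.2816
σ = 11.28 / 1.2816
σ = 8.8018

Verification: μ + z × σ = 90 + 1.2816 × 8.8018 = 101.28 ✓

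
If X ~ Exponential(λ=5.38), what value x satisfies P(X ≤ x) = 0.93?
0.4943

We have X ~ Exponential(λ=5.38).

We want to find x such that P(X ≤ x) = 0.93.

This is the 93rd percentile, which means 93% of values fall below this point.

Using the inverse CDF (quantile function):
x = F⁻¹(0.93) = 0.4943

Verification: P(X ≤ 0.4943) = 0.93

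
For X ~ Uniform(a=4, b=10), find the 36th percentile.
6.1600

We have X ~ Uniform(a=4, b=10).

We want to find x such that P(X ≤ x) = 0.36.

This is the 36th percentile, which means 36% of values fall below this point.

Using the inverse CDF (quantile function):
x = F⁻¹(0.36) = 6.1600

Verification: P(X ≤ 6.1600) = 0.36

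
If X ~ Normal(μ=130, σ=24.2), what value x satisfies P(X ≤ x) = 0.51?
130.6067

We have X ~ Normal(μ=130, σ=24.2).

We want to find x such that P(X ≤ x) = 0.51.

This is the 51st percentile, which means 51% of values fall below this point.

Using the inverse CDF (quantile function):
x = F⁻¹(0.51) = 130.6067

Verification: P(X ≤ 130.6067) = 0.51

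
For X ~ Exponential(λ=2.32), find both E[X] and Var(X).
E[X] = 0.4310, Var(X) = 0.1858

We have X ~ Exponential(λ=2.32).

For an Exponential distribution with λ=2.32:

Expected value:
E[X] = 0.4310

Variance:
Var(X) = 0.1858

Standard deviation:
σ = √Var(X) = 0.4310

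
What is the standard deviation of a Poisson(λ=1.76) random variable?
1.3266

We have X ~ Poisson(λ=1.76).

For a Poisson distribution with λ=1.76:
σ = √Var(X) = 1.3266

The standard deviation is the square root of the variance.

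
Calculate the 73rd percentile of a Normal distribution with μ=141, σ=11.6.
148.1086

We have X ~ Normal(μ=141, σ=11.6).

We want to find x such that P(X ≤ x) = 0.73.

This is the 73rd percentile, which means 73% of values fall below this point.

Using the inverse CDF (quantile function):
x = F⁻¹(0.73) = 148.1086

Verification: P(X ≤ 148.1086) = 0.73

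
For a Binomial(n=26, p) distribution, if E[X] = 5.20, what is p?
p = 0.2

For a Binomial(n, p) distribution:
E[X] = n × p

Given n = 26 and E[X] = 5.20:
5.20 = 26 × p
p = 5.20 / 26 = 0.2

Verification: Binomial(26, 0.2) has E[X] = 5.20 ✓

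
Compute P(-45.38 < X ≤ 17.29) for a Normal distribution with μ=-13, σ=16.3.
0.944947

We have X ~ Normal(μ=-13, σ=16.3).

To find P(-45.38 < X ≤ 17.29), we use:
P(-45.38 < X ≤ 17.29) = P(X ≤ 17.29) - P(X ≤ -45.38)
                 = F(17.29) - F(-45.38)
                 = 0.968436 - 0.023489
                 = 0.944947

So there's approximately a 94.5% chance that X falls in this range.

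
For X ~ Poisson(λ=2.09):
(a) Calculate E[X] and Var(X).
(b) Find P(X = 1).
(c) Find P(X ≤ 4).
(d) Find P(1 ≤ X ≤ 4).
(a) E[X] = 2.0900, Var(X) = 2.0900
(b) P(X = 1) = 0.258506
(c) P(X ≤ 4) = 0.938862
(d) P(1 ≤ X ≤ 4) = 0.815175

We have X ~ Poisson(λ=2.09).

(a) Moments:
E[X] = 2.0900
Var(X) = 2.0900
σ = √Var(X) = 1.4457

(b) Point probability using PMF:
P(X = 1) = 0.258506

(c) Cumulative probability using CDF:
P(X ≤ 4) = F(4) = 0.938862

(d) Range probability:
P(1 ≤ X ≤ 4) = P(X ≤ 4) - P(X ≤ 0)
                   = F(4) - F(0)
                   = 0.938862 - 0.123687
                   = 0.815175

This means approximately 81.5% of outcomes fall in the interval [1, 4].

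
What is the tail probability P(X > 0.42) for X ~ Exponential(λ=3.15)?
0.266335

We have X ~ Exponential(λ=3.15).

P(X > 0.42) = 1 - P(X ≤ 0.42)
                = 1 - F(0.42)
                = 1 - 0.733665
                = 0.266335

So there's approximately a 26.6% chance that X exceeds 0.42.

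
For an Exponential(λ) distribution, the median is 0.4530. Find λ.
λ = 1.5301

For X ~ Exponential(λ), the CDF is F(x) = 1 - e^(-λx).
The median m satisfies F(m) = 0.5:
1 - e^(-λm) = 0.5
e^(-λm) = 0.5
λm = ln(2)
m = ln(2) / λ

Given m = 0.4530:
λ = ln(2) / 0.4530 = 0.693147 / 0.4530 = 1.5301

Verification: ln(2) / 1.5301 = 0.4530 ✓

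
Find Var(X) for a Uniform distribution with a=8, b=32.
48.0000

We have X ~ Uniform(a=8, b=32).

For a Uniform distribution with a=8, b=32:
Var(X) = 48.0000

The variance measures the spread of the distribution around the mean.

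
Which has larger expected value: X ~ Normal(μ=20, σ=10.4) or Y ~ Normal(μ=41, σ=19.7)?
Y has larger mean (41.0000 > 20.0000)

Compute the expected value for each distribution:

X ~ Normal(μ=20, σ=10.4):
E[X] = 20.0000

Y ~ Normal(μ=41, σ=19.7):
E[Y] = 41.0000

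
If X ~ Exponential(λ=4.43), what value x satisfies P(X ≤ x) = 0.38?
0.1079

We have X ~ Exponential(λ=4.43).

We want to find x such that P(X ≤ x) = 0.38.

This is the 38th percentile, which means 38% of values fall below this point.

Using the inverse CDF (quantile function):
x = F⁻¹(0.38) = 0.1079

Verification: P(X ≤ 0.1079) = 0.38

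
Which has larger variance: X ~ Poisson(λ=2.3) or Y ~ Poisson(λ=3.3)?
Y has larger variance (3.3000 > 2.3000)

Compute the variance for each distribution:

X ~ Poisson(λ=2.3):
Var(X) = 2.3000

Y ~ Poisson(λ=3.3):
Var(Y) = 3.3000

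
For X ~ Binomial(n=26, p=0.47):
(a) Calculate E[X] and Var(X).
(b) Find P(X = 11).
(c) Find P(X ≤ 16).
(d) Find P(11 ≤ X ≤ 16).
(a) E[X] = 12.2200, Var(X) = 6.4766
(b) P(X = 11) = 0.139694
(c) P(X ≤ 16) = 0.953940
(d) P(11 ≤ X ≤ 16) = 0.703260

We have X ~ Binomial(n=26, p=0.47).

(a) Moments:
E[X] = 12.2200
Var(X) = 6.4766
σ = √Var(X) = 2.5449

(b) Point probability using PMF:
P(X = 11) = 0.139694

(c) Cumulative probability using CDF:
P(X ≤ 16) = F(16) = 0.953940

(d) Range probability:
P(11 ≤ X ≤ 16) = P(X ≤ 16) - P(X ≤ 10)
                   = F(16) - F(10)
                   = 0.953940 - 0.250680
                   = 0.703260

This means approximately 70.3% of outcomes fall in the interval [11, 16].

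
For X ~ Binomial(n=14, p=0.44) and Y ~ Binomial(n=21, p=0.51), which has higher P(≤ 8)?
X has higher probability (P(X ≤ 8) = 0.8957 > P(Y ≤ 8) = 0.1674)

Compute P(≤ 8) for each distribution:

X ~ Binomial(n=14, p=0.44):
P(X ≤ 8) = 0.8957

Y ~ Binomial(n=21, p=0.51):
P(Y ≤ 8) = 0.1674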